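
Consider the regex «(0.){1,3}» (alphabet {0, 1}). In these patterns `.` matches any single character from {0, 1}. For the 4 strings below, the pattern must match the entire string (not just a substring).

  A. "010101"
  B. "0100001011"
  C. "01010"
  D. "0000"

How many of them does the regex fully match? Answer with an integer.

A → match
B → no match
C → no match
D → match
Total matched: 2

2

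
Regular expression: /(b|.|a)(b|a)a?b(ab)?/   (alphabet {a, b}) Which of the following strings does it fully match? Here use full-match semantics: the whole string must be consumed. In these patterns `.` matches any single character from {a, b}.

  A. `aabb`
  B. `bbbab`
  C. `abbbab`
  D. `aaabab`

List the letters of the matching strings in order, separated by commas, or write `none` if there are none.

A → no match
B → match
C → no match
D → match

B, D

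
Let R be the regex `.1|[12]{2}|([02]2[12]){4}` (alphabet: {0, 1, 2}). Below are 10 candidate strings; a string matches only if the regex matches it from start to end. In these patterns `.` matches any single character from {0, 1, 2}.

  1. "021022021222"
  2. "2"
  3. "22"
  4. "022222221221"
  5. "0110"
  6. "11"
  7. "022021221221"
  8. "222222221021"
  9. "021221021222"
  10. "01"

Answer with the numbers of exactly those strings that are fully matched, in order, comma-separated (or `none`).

1, 3, 4, 6, 7, 8, 9, 10

1 → match
2 → no match
3 → match
4 → match
5 → no match
6 → match
7 → match
8 → match
9 → match
10 → match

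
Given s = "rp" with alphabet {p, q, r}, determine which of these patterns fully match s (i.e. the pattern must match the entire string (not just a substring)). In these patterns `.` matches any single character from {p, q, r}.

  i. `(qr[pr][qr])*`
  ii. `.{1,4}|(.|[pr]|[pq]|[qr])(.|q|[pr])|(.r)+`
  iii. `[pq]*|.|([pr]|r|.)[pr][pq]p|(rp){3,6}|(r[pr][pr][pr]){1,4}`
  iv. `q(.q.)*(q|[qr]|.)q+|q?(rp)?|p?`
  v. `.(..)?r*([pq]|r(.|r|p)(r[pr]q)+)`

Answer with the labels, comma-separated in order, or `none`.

ii, iv, v

i → no match
ii → match
iii → no match
iv → match
v → match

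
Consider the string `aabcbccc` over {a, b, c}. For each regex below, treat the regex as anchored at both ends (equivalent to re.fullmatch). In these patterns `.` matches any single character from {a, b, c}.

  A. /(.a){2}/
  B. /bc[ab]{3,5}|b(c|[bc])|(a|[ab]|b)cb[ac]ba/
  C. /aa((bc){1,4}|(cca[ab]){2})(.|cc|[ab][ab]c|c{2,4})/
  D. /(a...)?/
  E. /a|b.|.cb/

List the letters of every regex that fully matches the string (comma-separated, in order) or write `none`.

C

A → no match — must end with `a`
B → no match
C → match
D → no match
E → no match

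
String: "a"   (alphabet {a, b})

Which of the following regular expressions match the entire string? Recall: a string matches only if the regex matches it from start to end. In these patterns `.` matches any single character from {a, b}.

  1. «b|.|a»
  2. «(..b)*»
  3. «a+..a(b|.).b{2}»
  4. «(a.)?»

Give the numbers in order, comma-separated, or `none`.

1

1 → match
2 → no match
3 → no match — must end with "b"
4 → no match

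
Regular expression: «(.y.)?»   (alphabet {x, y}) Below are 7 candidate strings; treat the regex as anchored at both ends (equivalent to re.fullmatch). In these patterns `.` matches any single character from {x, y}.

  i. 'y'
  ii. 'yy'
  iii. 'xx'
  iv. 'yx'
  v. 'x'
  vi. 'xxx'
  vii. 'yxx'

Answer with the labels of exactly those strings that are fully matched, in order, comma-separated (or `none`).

none

i → no match
ii → no match
iii → no match
iv → no match
v → no match
vi → no match
vii → no match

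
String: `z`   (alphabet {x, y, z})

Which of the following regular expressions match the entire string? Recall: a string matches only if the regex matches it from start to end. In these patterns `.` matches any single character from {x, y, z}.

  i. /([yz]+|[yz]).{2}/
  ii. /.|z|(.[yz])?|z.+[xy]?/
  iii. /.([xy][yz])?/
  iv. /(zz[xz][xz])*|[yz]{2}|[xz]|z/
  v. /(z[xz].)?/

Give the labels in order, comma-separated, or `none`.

i → no match
ii → match
iii → match
iv → match
v → no match

ii, iii, iv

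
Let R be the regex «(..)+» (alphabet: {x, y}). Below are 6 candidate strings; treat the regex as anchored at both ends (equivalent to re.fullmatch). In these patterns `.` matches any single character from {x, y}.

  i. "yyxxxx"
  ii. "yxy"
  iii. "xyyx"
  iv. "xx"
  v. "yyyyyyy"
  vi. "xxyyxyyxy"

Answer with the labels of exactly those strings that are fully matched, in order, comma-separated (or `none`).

i → match
ii → no match
iii → match
iv → match
v → no match
vi → no match

i, iii, iv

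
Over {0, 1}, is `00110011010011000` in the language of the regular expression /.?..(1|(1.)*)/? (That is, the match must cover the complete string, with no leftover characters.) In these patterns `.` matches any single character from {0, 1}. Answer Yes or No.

No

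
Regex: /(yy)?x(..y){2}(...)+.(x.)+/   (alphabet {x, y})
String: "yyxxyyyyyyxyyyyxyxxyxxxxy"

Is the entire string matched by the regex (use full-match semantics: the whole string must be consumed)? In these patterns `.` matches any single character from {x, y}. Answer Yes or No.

No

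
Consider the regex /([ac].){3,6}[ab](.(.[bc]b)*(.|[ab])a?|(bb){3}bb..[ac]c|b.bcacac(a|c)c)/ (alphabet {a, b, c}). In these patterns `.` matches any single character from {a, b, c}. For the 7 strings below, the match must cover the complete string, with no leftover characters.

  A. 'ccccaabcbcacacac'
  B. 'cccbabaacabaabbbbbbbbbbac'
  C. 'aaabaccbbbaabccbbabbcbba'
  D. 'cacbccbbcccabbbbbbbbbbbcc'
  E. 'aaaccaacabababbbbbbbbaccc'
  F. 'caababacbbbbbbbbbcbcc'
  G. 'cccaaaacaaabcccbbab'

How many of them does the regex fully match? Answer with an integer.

2

A → no match
B → no match
C → no match
D → no match
E → match
F → match
G → no match
Total matched: 2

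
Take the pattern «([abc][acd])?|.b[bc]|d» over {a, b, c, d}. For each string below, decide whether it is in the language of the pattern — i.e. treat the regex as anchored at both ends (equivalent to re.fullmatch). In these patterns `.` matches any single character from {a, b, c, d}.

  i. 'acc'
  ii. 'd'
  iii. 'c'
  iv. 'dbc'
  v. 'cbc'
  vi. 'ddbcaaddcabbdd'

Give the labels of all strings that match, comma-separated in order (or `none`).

i → no match
ii → match
iii → no match
iv → match
v → match
vi → no match

ii, iv, v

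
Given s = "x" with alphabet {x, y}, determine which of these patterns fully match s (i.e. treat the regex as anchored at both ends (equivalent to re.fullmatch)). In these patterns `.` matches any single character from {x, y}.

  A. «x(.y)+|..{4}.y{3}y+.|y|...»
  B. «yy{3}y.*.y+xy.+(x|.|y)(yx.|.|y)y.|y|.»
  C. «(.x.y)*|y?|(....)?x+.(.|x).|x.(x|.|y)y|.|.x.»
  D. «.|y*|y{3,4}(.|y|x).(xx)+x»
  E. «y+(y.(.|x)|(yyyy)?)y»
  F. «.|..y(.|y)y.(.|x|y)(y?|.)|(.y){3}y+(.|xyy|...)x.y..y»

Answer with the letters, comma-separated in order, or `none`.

B, C, D, F

A → no match
B → match
C → match
D → match
E → no match — must start with "y"
F → match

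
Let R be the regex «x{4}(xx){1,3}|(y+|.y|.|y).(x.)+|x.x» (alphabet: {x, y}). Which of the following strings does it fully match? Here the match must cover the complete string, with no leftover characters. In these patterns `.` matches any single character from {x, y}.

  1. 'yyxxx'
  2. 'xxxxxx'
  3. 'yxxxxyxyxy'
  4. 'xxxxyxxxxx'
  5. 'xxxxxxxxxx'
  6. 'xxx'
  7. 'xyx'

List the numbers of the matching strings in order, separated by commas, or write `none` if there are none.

1. 'yyxxx' → match
2. 'xxxxxx' → match
3. 'yxxxxyxyxy' → match
4. 'xxxxyxxxxx' → no match
5. 'xxxxxxxxxx' → match
6. 'xxx' → match
7. 'xyx' → match

1, 2, 3, 5, 6, 7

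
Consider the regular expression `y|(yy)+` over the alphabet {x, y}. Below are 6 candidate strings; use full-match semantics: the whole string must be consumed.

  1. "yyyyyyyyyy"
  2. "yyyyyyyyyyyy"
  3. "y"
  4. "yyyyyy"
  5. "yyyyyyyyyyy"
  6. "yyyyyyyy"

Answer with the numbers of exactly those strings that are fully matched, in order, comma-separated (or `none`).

1, 2, 3, 4, 6

1 → match
2 → match
3 → match
4 → match
5 → no match
6 → match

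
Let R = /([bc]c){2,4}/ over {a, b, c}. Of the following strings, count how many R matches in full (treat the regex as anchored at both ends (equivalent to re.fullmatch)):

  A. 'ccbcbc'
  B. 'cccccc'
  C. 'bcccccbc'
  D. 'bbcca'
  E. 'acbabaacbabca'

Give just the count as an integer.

A → match
B → match
C → match
D → no match — must end with 'c'
E → no match — must end with 'c'
Total matched: 3

3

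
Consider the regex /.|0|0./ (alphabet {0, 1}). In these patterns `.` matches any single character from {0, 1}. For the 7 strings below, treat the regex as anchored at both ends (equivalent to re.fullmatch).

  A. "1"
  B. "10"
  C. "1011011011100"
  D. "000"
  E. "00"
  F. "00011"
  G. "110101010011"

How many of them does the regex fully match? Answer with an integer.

2

A → match
B → no match
C → no match
D → no match
E → match
F → no match
G → no match
Total matched: 2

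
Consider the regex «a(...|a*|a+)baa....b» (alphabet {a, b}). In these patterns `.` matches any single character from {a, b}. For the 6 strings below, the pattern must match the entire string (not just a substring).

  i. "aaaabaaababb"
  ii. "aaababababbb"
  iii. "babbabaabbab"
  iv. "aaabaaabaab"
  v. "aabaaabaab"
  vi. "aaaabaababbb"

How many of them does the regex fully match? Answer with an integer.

4

i → match
ii → no match
iii → no match — must start with "a"
iv → match
v → match
vi → match
Total matched: 4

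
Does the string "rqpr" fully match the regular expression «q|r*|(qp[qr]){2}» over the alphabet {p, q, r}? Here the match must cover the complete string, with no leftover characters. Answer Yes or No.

No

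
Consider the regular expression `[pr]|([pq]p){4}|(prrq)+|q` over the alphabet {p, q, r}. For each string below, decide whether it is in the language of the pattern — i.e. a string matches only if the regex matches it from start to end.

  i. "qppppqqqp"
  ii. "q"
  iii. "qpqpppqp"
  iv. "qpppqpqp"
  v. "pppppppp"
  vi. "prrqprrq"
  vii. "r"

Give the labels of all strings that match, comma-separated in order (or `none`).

ii, iii, iv, v, vi, vii

i → no match
ii → match
iii → match
iv → match
v → match
vi → match
vii → match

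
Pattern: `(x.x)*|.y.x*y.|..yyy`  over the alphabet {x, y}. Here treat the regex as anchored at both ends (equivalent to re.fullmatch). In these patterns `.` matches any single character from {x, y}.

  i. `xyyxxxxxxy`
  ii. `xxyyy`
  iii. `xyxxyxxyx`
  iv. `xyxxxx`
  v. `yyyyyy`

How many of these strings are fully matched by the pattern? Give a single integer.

3

i → no match
ii → match
iii → match
iv → match
v → no match
Total matched: 3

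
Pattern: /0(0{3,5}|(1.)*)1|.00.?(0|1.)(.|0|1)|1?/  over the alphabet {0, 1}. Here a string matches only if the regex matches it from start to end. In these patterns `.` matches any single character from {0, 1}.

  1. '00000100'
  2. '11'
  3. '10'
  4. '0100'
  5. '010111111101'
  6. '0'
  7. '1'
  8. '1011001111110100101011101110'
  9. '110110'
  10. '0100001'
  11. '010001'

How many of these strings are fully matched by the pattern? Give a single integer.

2

1 → no match
2 → no match
3 → no match
4 → no match
5 → match
6 → no match
7 → match
8 → no match
9 → no match
10 → no match
11 → no match
Total matched: 2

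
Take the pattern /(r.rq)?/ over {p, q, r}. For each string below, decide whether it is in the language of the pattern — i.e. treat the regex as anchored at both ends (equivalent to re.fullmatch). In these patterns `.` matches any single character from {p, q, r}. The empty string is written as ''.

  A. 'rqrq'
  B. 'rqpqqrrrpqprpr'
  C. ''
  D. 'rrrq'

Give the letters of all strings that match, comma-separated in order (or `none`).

A, C, D

A. 'rqrq' → match
B → no match
C. '' → match
D. 'rrrq' → match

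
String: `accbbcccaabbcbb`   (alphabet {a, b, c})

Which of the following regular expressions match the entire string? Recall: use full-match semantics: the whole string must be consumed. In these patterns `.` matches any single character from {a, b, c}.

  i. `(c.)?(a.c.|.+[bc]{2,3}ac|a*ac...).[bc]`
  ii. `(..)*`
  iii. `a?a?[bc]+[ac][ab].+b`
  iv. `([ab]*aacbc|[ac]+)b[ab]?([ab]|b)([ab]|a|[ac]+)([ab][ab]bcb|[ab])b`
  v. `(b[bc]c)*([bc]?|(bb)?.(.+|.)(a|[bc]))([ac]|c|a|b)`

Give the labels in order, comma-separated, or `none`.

iii, iv, v

i → no match
ii → no match
iii → match
iv → match
v → match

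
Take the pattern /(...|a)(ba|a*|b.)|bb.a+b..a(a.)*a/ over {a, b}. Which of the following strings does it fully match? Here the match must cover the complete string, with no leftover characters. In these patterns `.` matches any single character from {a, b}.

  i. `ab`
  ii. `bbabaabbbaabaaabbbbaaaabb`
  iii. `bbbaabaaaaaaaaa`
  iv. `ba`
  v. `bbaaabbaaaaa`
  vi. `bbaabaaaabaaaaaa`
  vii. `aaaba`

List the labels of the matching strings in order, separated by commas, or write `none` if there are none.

i → no match
ii → no match
iii → no match
iv → no match
v → match
vi → no match
vii → match

v, vii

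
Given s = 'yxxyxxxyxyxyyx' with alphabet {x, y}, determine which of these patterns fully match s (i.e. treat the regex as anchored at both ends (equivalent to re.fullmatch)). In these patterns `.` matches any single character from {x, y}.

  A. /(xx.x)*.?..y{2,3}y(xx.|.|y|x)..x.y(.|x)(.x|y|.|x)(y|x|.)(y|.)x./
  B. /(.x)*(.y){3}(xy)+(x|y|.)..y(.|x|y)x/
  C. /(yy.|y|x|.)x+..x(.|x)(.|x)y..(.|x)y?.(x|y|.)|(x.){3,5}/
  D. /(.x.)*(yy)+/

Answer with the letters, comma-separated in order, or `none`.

A → no match
B → no match
C → match
D → no match — must end with 'yy'

C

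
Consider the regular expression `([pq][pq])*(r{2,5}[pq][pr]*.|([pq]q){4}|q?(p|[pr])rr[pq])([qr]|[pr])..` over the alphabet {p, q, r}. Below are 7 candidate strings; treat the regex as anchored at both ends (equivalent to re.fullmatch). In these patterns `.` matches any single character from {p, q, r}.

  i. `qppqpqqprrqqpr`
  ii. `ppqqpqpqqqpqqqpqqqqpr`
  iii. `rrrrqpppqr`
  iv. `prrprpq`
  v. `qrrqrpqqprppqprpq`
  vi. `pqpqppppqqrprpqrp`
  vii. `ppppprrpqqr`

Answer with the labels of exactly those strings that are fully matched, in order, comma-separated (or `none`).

i, ii, iii, iv, vii

i → match
ii → match
iii. `rrrrqpppqr` → match
iv. `prrprpq` → match
v → no match
vi → no match
vii. `ppppprrpqqr` → match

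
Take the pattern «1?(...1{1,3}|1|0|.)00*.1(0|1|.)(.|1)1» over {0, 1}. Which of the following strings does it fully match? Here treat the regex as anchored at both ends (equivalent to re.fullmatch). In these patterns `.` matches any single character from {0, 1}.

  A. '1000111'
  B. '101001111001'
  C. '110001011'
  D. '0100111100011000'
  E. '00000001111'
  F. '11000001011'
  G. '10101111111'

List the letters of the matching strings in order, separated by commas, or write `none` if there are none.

C, E, F

A → no match
B → no match
C → match
D → no match — must end with '1'
E → match
F → match
G → no match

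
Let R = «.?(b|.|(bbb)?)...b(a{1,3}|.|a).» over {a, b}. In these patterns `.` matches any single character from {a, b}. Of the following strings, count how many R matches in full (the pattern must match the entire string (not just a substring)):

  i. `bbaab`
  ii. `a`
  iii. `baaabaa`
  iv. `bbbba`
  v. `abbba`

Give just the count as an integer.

1

i → no match
ii → no match
iii → match
iv → no match
v → no match
Total matched: 1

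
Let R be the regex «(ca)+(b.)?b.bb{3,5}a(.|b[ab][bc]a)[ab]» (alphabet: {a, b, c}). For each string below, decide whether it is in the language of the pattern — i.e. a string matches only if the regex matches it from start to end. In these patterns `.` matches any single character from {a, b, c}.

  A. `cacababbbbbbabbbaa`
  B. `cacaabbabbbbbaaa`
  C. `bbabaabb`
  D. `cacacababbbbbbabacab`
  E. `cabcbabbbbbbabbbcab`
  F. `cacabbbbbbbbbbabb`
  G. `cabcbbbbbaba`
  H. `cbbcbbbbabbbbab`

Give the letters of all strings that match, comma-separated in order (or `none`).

A → match
B → no match
C → no match — must start with `ca`
D → match
E → no match
F → match
G → match
H → no match — must start with `ca`

A, D, F, G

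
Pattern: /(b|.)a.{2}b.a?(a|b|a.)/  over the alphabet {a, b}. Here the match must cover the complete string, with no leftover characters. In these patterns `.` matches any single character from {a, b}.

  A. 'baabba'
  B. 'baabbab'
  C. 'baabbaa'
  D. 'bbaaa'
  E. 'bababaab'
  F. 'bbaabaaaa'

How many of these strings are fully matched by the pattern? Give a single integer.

3

A → no match
B → match
C → match
D → no match
E → match
F → no match
Total matched: 3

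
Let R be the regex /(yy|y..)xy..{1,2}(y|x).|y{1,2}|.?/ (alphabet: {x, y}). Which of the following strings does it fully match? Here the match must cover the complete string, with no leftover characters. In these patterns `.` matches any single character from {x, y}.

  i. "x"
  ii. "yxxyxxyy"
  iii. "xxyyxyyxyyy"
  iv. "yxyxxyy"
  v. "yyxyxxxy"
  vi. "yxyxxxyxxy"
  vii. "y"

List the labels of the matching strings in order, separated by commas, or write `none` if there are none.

i, v, vii

i. "x" → match
ii. "yxxyxxyy" → no match
iii. "xxyyxyyxyyy" → no match
iv. "yxyxxyy" → no match
v. "yyxyxxxy" → match
vi. "yxyxxxyxxy" → no match
vii. "y" → match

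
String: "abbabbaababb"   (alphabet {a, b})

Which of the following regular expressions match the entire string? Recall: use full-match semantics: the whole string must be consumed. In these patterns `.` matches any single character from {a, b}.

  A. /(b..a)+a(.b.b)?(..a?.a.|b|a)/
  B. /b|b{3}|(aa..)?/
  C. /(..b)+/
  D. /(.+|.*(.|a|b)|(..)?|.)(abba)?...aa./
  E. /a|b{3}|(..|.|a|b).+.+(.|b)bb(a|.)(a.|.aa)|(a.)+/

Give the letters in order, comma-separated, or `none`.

A → no match — must start with "b"
B → no match
C → match
D → no match
E → no match

C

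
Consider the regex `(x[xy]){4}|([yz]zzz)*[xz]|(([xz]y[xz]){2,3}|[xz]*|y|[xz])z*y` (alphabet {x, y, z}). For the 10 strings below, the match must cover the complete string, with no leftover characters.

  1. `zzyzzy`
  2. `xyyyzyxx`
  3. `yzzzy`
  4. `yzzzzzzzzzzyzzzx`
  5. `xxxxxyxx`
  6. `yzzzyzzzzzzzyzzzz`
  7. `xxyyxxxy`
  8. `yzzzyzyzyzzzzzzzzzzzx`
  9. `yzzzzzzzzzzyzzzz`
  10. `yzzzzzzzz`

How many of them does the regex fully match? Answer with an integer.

4

1 → no match
2 → no match
3 → match
4 → no match
5 → match
6 → match
7 → no match
8 → no match
9 → no match
10 → match
Total matched: 4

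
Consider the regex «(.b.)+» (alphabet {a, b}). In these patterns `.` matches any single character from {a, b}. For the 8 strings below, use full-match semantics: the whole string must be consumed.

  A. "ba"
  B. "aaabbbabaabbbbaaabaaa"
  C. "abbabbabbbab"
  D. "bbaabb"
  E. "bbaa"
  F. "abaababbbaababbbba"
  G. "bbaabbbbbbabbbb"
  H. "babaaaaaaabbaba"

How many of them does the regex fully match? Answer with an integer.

1

A → no match
B → no match
C → no match
D → match
E → no match
F → no match
G → no match
H → no match
Total matched: 1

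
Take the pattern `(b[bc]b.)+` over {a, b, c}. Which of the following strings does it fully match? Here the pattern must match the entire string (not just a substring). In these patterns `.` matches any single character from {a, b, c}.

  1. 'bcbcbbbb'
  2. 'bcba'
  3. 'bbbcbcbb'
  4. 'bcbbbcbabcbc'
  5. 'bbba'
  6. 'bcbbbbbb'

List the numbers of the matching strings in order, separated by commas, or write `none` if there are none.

1 → match
2 → match
3 → match
4 → match
5 → match
6 → match

1, 2, 3, 4, 5, 6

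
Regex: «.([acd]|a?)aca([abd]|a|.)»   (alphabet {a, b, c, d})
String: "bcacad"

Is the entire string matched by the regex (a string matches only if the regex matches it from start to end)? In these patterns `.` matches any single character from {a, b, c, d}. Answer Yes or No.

Yes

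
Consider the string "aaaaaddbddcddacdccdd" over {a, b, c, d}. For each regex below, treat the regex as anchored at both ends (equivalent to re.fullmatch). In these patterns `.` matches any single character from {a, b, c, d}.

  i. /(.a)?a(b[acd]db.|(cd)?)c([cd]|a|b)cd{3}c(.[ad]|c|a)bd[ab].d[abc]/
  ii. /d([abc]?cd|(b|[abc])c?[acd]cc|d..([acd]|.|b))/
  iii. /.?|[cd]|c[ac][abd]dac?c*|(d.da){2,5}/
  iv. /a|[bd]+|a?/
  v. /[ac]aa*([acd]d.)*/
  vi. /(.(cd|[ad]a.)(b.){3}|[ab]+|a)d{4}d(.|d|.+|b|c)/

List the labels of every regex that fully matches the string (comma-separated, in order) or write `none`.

v

i → no match
ii → no match — must start with "d"
iii → no match
iv → no match
v → match
vi → no match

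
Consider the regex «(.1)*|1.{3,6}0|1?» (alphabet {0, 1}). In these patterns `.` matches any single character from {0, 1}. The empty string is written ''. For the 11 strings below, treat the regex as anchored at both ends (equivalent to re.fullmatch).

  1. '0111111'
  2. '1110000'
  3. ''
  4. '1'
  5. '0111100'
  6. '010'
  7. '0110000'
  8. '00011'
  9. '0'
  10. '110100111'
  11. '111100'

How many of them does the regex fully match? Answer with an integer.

4

1 → no match
2 → match
3 → match
4 → match
5 → no match
6 → no match
7 → no match
8 → no match
9 → no match
10 → no match
11 → match
Total matched: 4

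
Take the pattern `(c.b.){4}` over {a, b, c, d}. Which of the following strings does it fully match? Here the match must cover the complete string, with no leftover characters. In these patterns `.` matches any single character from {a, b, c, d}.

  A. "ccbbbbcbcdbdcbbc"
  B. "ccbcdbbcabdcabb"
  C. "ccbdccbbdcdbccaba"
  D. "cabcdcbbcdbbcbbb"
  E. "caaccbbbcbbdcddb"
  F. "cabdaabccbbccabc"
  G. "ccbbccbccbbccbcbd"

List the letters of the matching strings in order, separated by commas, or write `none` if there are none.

none

A → no match
B → no match
C → no match
D → no match
E → no match
F → no match
G → no match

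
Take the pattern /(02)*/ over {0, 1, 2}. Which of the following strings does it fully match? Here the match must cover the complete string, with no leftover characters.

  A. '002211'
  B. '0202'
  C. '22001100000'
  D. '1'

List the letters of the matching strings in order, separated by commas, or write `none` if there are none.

B

A → no match
B → match
C → no match
D → no match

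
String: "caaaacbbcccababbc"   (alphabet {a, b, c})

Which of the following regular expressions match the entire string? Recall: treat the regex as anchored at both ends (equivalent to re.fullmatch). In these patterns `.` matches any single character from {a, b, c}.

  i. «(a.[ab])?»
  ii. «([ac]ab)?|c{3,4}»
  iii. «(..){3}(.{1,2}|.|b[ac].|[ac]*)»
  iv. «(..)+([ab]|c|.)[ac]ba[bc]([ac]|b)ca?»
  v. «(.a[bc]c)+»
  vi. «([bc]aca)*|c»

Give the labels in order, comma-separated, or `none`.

iv

i → no match
ii → no match
iii → no match
iv → match
v → no match
vi → no match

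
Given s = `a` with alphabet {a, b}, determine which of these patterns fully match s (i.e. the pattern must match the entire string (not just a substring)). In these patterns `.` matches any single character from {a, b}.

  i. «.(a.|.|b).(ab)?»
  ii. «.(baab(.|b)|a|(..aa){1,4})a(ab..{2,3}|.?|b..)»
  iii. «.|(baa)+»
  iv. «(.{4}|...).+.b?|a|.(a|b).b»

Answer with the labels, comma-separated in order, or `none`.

i → no match
ii → no match
iii → match
iv → match

iii, iv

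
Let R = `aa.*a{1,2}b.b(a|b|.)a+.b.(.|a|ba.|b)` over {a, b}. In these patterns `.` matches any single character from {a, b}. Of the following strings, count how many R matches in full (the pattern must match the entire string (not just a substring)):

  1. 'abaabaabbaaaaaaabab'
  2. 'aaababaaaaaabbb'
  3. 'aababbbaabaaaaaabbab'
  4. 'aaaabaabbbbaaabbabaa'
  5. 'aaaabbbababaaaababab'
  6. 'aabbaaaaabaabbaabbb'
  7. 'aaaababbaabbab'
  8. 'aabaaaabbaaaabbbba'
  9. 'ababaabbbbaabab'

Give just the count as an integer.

1 → no match — must start with 'aa'
2 → match
3 → no match
4 → match
5 → match
6 → no match
7 → match
8 → no match
9 → no match — must start with 'aa'
Total matched: 4

4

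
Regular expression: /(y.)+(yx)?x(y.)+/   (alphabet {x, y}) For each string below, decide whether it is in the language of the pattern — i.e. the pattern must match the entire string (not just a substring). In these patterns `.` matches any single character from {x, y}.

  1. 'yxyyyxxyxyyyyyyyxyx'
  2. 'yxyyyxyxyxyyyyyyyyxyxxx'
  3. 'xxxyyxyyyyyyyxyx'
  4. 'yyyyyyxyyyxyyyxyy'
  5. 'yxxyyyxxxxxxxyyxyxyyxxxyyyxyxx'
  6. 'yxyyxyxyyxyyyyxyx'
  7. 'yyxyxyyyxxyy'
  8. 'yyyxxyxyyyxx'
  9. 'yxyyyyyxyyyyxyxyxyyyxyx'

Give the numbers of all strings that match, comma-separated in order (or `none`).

1, 4, 9

1 → match
2 → no match
3 → no match — must start with 'y'
4 → match
5 → no match
6 → no match
7 → no match
8 → no match
9 → match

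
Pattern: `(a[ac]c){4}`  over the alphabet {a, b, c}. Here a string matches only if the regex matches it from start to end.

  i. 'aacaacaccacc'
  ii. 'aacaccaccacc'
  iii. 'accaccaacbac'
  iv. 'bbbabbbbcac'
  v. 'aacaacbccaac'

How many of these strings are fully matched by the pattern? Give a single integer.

i → match
ii → match
iii → no match
iv → no match — must start with 'a'
v → no match
Total matched: 2

2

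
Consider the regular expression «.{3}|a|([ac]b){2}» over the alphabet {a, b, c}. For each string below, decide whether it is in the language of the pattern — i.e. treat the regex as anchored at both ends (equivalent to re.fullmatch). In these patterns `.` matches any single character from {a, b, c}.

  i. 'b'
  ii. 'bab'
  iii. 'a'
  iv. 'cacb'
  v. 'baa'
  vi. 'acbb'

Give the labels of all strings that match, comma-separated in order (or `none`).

ii, iii, v

i → no match
ii → match
iii → match
iv → no match
v → match
vi → no match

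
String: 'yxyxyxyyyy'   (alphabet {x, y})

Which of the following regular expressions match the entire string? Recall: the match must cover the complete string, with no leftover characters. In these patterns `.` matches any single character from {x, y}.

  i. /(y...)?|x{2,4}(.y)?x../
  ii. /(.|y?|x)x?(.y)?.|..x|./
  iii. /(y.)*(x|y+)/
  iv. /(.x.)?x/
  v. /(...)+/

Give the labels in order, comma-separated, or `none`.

iii

i → no match
ii → no match
iii → match
iv → no match — must end with 'x'
v → no match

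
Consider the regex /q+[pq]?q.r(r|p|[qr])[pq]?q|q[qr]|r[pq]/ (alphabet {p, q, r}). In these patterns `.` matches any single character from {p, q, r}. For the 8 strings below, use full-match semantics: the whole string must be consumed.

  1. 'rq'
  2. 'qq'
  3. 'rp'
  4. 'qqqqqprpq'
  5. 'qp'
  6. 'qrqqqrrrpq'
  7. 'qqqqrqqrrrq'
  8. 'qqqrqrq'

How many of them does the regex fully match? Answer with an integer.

1. 'rq' → match
2. 'qq' → match
3. 'rp' → match
4. 'qqqqqprpq' → match
5. 'qp' → no match
6. 'qrqqqrrrpq' → no match
7. 'qqqqrqqrrrq' → no match
8. 'qqqrqrq' → no match
Total matched: 4

4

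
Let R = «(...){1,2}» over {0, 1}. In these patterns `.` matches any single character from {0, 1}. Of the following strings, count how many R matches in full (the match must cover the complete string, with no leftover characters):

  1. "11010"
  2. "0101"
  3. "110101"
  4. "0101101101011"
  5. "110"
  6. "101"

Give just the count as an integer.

1 → no match
2 → no match
3 → match
4 → no match
5 → match
6 → match
Total matched: 3

3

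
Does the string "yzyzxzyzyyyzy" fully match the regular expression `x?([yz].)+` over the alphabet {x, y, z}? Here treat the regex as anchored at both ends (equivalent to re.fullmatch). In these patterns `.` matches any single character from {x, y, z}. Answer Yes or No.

No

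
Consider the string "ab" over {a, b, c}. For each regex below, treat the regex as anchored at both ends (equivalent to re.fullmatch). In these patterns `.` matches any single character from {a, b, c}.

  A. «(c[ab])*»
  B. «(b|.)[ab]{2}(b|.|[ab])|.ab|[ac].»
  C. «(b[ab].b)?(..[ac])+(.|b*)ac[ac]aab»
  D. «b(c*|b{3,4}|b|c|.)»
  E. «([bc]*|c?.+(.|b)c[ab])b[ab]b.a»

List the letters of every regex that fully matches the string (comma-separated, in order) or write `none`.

A → no match
B → match
C → no match — must end with "aab"
D → no match — must start with "b"
E → no match — must end with "a"

B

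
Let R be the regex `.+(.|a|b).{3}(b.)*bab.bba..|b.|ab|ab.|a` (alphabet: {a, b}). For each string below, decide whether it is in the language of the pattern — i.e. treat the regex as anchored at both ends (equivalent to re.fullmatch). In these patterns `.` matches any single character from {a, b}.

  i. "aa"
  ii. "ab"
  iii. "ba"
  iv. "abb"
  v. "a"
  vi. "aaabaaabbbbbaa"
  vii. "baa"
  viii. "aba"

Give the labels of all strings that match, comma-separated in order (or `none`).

ii, iii, iv, v, viii

i → no match
ii → match
iii → match
iv → match
v → match
vi → no match
vii → no match
viii → match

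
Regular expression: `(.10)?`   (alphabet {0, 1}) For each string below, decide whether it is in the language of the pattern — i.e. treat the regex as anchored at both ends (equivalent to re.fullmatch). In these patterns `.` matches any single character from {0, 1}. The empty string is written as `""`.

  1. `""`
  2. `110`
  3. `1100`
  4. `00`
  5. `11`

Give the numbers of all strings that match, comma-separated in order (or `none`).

1 → match
2 → match
3 → no match
4 → no match
5 → no match

1, 2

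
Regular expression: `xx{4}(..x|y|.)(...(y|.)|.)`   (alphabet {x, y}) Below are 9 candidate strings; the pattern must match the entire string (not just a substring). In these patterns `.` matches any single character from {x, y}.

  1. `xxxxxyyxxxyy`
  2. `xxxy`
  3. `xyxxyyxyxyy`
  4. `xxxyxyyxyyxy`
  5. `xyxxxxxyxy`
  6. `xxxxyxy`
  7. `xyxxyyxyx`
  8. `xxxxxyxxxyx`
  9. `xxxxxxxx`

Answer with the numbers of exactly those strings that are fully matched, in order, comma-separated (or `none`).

1

1 → match
2 → no match
3 → no match — must start with `xx`
4 → no match
5 → no match — must start with `xx`
6 → no match
7 → no match — must start with `xx`
8 → no match
9 → no match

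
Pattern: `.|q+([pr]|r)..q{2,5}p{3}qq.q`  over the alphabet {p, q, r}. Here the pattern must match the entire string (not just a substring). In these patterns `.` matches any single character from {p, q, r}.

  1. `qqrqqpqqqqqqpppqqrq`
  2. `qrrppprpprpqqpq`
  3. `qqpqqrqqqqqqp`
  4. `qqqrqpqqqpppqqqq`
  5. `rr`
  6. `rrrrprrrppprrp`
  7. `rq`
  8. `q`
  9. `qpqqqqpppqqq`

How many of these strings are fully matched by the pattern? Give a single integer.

2

1 → no match
2 → no match
3 → no match
4 → match
5 → no match
6 → no match
7 → no match
8 → match
9 → no match
Total matched: 2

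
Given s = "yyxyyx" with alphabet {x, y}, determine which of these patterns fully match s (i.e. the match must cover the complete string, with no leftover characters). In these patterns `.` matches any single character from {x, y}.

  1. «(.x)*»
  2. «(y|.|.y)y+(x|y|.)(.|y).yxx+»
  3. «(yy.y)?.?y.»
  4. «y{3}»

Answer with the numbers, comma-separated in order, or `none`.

3

1 → no match
2 → no match
3 → match
4 → no match — must end with "y"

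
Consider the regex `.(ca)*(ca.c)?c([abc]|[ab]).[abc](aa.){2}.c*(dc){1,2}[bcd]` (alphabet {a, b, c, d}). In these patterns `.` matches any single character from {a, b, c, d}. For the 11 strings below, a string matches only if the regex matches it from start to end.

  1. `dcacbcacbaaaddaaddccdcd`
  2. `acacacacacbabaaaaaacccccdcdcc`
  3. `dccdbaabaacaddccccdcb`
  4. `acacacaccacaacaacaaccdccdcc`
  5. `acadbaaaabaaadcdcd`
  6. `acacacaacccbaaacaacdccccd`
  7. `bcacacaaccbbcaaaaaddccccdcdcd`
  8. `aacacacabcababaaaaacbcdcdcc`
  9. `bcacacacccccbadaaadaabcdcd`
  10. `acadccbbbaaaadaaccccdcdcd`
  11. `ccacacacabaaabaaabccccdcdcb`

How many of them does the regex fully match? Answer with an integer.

3

1 → no match
2 → match
3 → no match
4 → no match
5 → no match
6 → no match
7 → match
8 → no match
9 → no match
10 → no match
11 → match
Total matched: 3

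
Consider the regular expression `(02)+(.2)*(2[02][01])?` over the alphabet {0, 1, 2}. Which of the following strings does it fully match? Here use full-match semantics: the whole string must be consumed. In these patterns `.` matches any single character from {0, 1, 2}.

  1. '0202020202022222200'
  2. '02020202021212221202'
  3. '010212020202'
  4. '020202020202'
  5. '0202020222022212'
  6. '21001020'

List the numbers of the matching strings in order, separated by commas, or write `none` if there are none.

1 → match
2 → match
3 → no match — must start with '02'
4 → match
5 → match
6 → no match — must start with '02'

1, 2, 4, 5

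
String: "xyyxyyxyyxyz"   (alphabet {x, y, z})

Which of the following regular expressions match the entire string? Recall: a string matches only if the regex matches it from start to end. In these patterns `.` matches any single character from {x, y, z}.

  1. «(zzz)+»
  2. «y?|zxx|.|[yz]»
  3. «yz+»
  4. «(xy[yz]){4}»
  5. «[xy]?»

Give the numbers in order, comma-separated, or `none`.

4

1 → no match — must start with "zzz"
2 → no match
3 → no match — must start with "yz"
4 → match
5 → no match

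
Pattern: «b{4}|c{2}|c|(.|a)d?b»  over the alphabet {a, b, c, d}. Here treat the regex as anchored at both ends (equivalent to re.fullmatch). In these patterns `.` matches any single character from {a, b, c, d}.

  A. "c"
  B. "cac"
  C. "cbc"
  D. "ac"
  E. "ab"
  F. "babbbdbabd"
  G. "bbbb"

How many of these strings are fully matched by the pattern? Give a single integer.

3

A → match
B → no match
C → no match
D → no match
E → match
F → no match
G → match
Total matched: 3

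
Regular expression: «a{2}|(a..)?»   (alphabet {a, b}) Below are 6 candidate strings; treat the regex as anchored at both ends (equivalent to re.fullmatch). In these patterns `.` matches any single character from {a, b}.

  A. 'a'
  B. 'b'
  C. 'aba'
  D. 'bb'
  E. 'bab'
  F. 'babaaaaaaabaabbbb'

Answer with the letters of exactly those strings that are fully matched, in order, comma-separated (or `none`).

C

A → no match
B → no match
C → match
D → no match
E → no match
F → no match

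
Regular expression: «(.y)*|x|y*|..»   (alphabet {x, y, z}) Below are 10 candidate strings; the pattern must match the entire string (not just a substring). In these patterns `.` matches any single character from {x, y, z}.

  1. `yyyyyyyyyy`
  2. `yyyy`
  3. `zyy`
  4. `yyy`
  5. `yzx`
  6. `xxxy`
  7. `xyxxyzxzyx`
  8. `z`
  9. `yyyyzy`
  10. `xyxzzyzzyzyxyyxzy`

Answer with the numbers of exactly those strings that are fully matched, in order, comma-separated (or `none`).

1. `yyyyyyyyyy` → match
2. `yyyy` → match
3. `zyy` → no match
4. `yyy` → match
5. `yzx` → no match
6. `xxxy` → no match
7. `xyxxyzxzyx` → no match
8. `z` → no match
9. `yyyyzy` → match
10 → no match

1, 2, 4, 9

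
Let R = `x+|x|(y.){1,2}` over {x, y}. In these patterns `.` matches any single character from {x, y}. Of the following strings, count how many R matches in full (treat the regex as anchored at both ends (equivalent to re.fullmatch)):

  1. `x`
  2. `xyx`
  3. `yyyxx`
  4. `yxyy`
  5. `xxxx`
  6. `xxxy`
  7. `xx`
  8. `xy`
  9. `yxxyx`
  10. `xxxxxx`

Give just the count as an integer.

1 → match
2 → no match
3 → no match
4 → match
5 → match
6 → no match
7 → match
8 → no match
9 → no match
10 → match
Total matched: 5

5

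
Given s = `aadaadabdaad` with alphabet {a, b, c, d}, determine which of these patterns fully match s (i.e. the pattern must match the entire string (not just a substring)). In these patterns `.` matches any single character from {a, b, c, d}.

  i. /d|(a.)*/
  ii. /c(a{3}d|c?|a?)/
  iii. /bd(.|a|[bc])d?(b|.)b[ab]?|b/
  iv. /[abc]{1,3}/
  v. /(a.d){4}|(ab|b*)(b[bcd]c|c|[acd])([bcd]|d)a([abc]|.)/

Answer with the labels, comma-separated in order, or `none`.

i → no match
ii → no match — must start with `c`
iii → no match
iv → no match
v → match

v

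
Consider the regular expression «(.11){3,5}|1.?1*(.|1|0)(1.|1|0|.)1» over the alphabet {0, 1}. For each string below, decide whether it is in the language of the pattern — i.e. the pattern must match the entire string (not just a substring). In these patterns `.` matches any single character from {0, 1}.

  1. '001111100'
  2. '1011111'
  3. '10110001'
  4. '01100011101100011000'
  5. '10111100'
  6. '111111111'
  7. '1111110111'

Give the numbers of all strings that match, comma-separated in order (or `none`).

1 → no match
2 → match
3 → no match
4 → no match
5 → no match
6 → match
7 → match

2, 6, 7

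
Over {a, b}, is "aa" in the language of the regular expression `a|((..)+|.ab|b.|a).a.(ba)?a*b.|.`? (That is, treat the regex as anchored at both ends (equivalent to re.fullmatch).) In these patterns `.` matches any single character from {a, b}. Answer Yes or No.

No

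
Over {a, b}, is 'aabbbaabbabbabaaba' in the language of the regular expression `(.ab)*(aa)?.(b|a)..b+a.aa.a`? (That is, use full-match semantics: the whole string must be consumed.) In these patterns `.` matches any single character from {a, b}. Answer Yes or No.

No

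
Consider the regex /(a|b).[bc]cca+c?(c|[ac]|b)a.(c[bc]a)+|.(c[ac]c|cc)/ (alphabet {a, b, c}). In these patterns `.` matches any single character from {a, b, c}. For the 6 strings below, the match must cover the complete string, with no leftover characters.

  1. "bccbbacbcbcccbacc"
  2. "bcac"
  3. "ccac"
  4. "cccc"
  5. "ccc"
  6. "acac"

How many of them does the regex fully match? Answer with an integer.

1 → no match
2 → match
3 → match
4 → match
5 → match
6 → match
Total matched: 5

5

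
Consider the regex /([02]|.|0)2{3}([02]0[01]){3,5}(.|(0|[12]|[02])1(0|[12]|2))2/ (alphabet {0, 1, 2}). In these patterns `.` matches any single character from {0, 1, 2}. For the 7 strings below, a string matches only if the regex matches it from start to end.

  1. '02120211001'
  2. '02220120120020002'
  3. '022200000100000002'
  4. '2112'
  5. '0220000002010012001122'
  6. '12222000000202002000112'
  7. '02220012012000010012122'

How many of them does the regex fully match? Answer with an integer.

1 → no match — must end with '2'
2 → no match
3 → match
4 → no match
5 → no match
6 → no match
7 → match
Total matched: 2

2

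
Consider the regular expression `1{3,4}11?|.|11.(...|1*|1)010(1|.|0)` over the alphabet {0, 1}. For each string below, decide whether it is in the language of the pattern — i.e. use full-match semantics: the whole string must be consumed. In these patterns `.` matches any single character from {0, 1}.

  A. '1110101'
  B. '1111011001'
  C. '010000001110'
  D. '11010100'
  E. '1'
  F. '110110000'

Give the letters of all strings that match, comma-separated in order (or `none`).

A, D, E

A → match
B → no match
C → no match
D → match
E → match
F → no match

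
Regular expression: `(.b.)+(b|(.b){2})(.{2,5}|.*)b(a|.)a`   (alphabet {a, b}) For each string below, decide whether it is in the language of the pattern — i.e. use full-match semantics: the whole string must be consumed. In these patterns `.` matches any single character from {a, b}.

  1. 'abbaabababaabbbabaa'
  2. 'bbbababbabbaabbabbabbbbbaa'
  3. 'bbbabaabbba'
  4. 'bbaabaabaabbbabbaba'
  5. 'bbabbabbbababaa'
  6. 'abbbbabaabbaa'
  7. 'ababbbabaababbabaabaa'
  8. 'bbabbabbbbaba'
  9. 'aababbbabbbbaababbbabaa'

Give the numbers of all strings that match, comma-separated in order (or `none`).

2, 5, 6, 7

1 → no match
2 → match
3 → no match
4 → no match
5 → match
6 → match
7 → match
8 → no match
9 → no match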